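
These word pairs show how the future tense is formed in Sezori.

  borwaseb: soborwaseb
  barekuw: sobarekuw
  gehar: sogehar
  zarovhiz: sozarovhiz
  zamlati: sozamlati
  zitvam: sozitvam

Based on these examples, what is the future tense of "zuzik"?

Every pair shown (borwaseb → soborwaseb, barekuw → sobarekuw, gehar → sogehar, …) follows the same rule: add the prefix so-.
So zuzik → sozuzik.

sozuzik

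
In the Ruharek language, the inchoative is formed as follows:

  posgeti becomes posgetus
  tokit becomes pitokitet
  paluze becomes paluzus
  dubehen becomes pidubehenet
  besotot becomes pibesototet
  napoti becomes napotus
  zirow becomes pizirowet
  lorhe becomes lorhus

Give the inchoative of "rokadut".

pirokadutet

napoti and tokit both have last vowel 'i' yet inflect differently (napotus, pitokitet), so the last vowel is not what conditions the rule; whether the stem ends in a vowel or a consonant is.
"rokadut" ends in a consonant. The stems ending in a consonant (besotot → pibesototet, zirow → pizirowet, tokit → pitokitet) add pi- … -et around the stem.
The other pattern: stems ending in a vowel drop the final letter and add -us.
So rokadut → pirokadutet.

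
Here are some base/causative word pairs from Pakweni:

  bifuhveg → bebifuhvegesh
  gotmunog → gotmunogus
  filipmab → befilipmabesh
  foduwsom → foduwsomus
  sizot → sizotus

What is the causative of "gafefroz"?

gafefrozus

gotmunog and bifuhveg both end in -g yet inflect differently (gotmunogus, bebifuhvegesh), so the final letter is not what conditions the rule; the last vowel is.
"gafefroz" has last vowel 'o'. The stems whose last vowel is 'o' (sizot → sizotus, foduwsom → foduwsomus, gotmunog → gotmunogus) add -us.
So gafefroz → gafefrozus.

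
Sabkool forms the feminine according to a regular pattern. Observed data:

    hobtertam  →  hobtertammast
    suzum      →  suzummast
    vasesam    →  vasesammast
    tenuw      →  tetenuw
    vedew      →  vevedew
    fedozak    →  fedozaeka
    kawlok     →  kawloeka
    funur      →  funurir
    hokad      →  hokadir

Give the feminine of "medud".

"medud" ends in -d. The one such stem in the data (hokad → hokadir) adds -ir, so the same rule applies.
So medud → medudir.

medudir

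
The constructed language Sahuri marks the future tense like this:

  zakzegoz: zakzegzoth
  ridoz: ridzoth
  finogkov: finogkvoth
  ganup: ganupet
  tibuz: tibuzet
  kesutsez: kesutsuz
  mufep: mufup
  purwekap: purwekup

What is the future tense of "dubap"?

dubup

zakzegoz and tibuz both end in -z yet inflect differently (zakzegzoth, tibuzet), so the final letter is not what conditions the rule; the last vowel is.
"dubap" has last vowel 'a'. The one such stem in the data (purwekap → purwekup) changes the last vowel to 'u' (as do kesutsez, mufep), so the same rule applies.
So dubap → dubup.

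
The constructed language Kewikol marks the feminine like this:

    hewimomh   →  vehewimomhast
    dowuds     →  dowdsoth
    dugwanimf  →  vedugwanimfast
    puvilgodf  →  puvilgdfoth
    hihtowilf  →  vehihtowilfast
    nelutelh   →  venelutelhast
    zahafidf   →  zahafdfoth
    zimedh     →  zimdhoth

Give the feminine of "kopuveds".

kopuvdsoth

"kopuveds" has second-to-last letter 'd'. The stems whose second-to-last letter is 'd' (zimedh → zimdhoth, dowuds → dowdsoth, puvilgodf → puvilgdfoth) delete the last vowel and add -oth.
The other pattern: stems whose second-to-last letter is 'l' or 'm' add ve- … -ast around the stem.
So kopuveds → kopuvdsoth.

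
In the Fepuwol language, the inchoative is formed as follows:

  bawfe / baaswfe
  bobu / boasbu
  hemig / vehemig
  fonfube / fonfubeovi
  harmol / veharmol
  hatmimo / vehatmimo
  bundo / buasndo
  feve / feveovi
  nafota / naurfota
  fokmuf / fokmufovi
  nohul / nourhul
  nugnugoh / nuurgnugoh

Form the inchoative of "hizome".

nohul and harmol both end in -l yet inflect differently (nourhul, veharmol), so the final letter is not what conditions the rule; the first letter is.
"hizome" begins with h-. The stems beginning with h- (harmol → veharmol, hemig → vehemig, hatmimo → vehatmimo) add the prefix ve-.
The other patterns: stems beginning with f- add -ovi; stems beginning with n- insert -ur- after the first vowel; stems beginning with b- insert -as- after the first vowel.
So hizome → vehizome.

vehizome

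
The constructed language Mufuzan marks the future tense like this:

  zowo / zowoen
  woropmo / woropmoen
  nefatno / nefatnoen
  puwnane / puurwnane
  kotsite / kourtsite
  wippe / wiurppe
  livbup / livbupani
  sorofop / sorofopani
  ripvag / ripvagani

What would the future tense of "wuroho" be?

zowo and sorofop both have last vowel 'o' yet inflect differently (zowoen, sorofopani), so the last vowel is not what conditions the rule; the final letter is.
"wuroho" ends in -o. The stems ending in -o (zowo → zowoen, woropmo → woropmoen, nefatno → nefatnoen) add -en.
The other patterns: stems ending in -e insert -ur- after the first vowel; stems ending in -g or -p add -ani.
So wuroho → wurohoen.

wurohoen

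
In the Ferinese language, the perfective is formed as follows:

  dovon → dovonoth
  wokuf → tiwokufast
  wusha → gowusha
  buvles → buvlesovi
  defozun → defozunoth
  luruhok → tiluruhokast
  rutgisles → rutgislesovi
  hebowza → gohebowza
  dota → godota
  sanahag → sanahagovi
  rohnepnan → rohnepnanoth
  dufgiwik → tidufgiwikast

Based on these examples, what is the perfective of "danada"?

godanada

wusha and rohnepnan both have last vowel 'a' yet inflect differently (gowusha, rohnepnanoth), so the last vowel is not what conditions the rule; the final letter is.
"danada" ends in -a. The stems ending in -a (wusha → gowusha, hebowza → gohebowza, dota → godota) add the prefix go-.
So danada → godanada.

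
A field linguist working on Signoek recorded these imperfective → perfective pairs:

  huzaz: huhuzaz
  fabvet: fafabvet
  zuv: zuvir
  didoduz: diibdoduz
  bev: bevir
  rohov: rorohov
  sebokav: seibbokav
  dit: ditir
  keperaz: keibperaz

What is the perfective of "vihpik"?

"vihpik" has 2 vowels. The stems with 2 vowels (fabvet → fafabvet, huzaz → huhuzaz, rohov → rorohov) repeat the first consonant+vowel as a prefix.
So vihpik → vivihpik.

vivihpik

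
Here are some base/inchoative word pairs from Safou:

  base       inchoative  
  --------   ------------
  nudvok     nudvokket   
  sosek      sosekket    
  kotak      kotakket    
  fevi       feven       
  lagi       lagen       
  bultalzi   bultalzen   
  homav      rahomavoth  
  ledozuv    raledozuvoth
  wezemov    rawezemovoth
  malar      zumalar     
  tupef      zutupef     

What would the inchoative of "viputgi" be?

viputgen

kotak and homav both have last vowel 'a' yet inflect differently (kotakket, rahomavoth), so the last vowel is not what conditions the rule; the final letter is.
"viputgi" ends in -i. The stems ending in -i (fevi → feven, lagi → lagen, bultalzi → bultalzen) drop the final letter and add -en.
The other patterns: stems ending in -k double the final consonant and add -et; stems ending in -v add ra- … -oth around the stem; stems ending in -f or -r add the prefix zu-.
So viputgi → viputgen.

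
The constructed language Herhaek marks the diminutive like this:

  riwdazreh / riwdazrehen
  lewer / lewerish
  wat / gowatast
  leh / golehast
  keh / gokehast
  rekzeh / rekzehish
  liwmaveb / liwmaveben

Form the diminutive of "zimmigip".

zimmigipen

keh and rekzeh both end in -h yet inflect differently (gokehast, rekzehish), so the final letter is not what conditions the rule; the number of vowels is.
"zimmigip" has 3 vowels. The stems with 3 vowels (riwdazreh → riwdazrehen, liwmaveb → liwmaveben) add -en.
So zimmigip → zimmigipen.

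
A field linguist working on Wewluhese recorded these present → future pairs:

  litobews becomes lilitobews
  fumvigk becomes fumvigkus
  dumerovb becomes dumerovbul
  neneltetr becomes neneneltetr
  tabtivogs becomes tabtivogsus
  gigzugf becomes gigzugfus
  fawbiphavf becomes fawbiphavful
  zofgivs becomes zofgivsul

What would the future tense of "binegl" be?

tabtivogs and zofgivs both end in -s yet inflect differently (tabtivogsus, zofgivsul), so the final letter is not what conditions the rule; the second-to-last letter is.
"binegl" has second-to-last letter 'g'. The stems whose second-to-last letter is 'g' (tabtivogs → tabtivogsus, fumvigk → fumvigkus, gigzugf → gigzugfus) add -us.
The other patterns: stems whose second-to-last letter is 'v' add -ul; stems whose second-to-last letter is 't' or 'w' repeat the first consonant+vowel as a prefix.
So binegl → bineglus.

bineglus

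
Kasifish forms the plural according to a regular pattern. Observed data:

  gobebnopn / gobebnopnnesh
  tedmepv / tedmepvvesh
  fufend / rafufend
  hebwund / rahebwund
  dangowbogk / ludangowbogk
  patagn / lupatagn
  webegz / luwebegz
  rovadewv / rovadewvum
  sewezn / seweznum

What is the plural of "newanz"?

ranewanz

"newanz" has second-to-last letter 'n'. The stems whose second-to-last letter is 'n' (fufend → rafufend, hebwund → rahebwund) add the prefix ra-.
The other patterns: stems whose second-to-last letter is 'p' double the final consonant and add -esh; stems whose second-to-last letter is 'g' add the prefix lu-; stems whose second-to-last letter is 'w' or 'z' add -um.
So newanz → ranewanz.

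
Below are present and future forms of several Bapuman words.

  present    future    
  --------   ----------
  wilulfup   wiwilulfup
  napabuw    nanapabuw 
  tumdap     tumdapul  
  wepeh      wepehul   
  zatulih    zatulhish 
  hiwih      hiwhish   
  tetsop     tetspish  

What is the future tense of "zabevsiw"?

zabevswish

wilulfup and tumdap both end in -p yet inflect differently (wiwilulfup, tumdapul), so the final letter is not what conditions the rule; the last vowel is.
"zabevsiw" has last vowel 'i'. The stems whose last vowel is 'i' (zatulih → zatulhish, hiwih → hiwhish) delete the last vowel and add -ish.
So zabevsiw → zabevswish.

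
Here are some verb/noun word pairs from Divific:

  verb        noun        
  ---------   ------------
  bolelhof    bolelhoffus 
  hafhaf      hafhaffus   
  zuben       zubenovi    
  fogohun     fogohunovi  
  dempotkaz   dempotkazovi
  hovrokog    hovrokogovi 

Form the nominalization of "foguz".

foguzovi

hafhaf and dempotkaz both have last vowel 'a' yet inflect differently (hafhaffus, dempotkazovi), so the last vowel is not what conditions the rule; the final letter is.
"foguz" ends in -z. The one such stem in the data (dempotkaz → dempotkazovi) adds -ovi, so the same rule applies.
So foguz → foguzovi.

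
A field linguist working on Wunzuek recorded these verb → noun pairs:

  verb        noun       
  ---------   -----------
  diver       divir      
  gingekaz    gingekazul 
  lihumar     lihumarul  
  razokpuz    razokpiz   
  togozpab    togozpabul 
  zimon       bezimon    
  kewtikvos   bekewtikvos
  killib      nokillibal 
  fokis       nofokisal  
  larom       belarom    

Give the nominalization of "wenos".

bewenos

kewtikvos and fokis both end in -s yet inflect differently (bekewtikvos, nofokisal), so the final letter is not what conditions the rule; the last vowel is.
"wenos" has last vowel 'o'. The stems whose last vowel is 'o' (larom → belarom, zimon → bezimon, kewtikvos → bekewtikvos) add the prefix be-.
The other patterns: stems whose last vowel is 'i' add no- … -al around the stem; stems whose last vowel is 'e' or 'u' change the last vowel to 'i'; stems whose last vowel is 'a' add -ul.
So wenos → bewenos.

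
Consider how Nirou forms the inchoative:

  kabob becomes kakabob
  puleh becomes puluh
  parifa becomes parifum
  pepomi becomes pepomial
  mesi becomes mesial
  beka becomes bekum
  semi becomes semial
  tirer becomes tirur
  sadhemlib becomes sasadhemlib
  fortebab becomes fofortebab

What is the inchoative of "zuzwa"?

zuzwum

mesi and sadhemlib both have last vowel 'i' yet inflect differently (mesial, sasadhemlib), so the last vowel is not what conditions the rule; the final letter is.
"zuzwa" ends in -a. The stems ending in -a (parifa → parifum, beka → bekum) drop the final letter and add -um.
The other patterns: stems ending in -i add -al; stems ending in -b repeat the first consonant+vowel as a prefix; stems ending in -h or -r change the last vowel to 'u'.
So zuzwa → zuzwum.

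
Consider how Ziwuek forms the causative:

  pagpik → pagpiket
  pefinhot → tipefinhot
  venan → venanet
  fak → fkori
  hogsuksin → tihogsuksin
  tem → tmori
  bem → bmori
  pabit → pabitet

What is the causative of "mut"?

mtori

fak and pagpik both end in -k yet inflect differently (fkori, pagpiket), so the final letter is not what conditions the rule; the number of vowels is.
"mut" has 1 vowel. The stems with 1 vowel (bem → bmori, fak → fkori, tem → tmori) delete the last vowel and add -ori.
So mut → mtori.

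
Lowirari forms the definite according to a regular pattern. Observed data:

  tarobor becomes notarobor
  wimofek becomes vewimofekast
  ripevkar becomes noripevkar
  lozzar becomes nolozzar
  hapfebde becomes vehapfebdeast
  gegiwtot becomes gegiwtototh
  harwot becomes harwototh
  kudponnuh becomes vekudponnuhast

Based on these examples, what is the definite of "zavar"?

nozavar

harwot and tarobor both have last vowel 'o' yet inflect differently (harwototh, notarobor), so the last vowel is not what conditions the rule; the final letter is.
"zavar" ends in -r. The stems ending in -r (lozzar → nolozzar, ripevkar → noripevkar, tarobor → notarobor) add the prefix no-.
So zavar → nozavar.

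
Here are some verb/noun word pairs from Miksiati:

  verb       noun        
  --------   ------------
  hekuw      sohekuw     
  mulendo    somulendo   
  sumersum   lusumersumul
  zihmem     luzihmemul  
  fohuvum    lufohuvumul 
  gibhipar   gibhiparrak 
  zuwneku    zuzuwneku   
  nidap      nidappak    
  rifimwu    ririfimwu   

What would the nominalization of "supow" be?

rifimwu and sumersum both have last vowel 'u' yet inflect differently (ririfimwu, lusumersumul), so the last vowel is not what conditions the rule; the final letter is.
"supow" ends in -w. The one such stem in the data (hekuw → sohekuw) adds the prefix so-, so the same rule applies.
The other patterns: stems ending in -u repeat the first consonant+vowel as a prefix; stems ending in -m add lu- … -ul around the stem; stems ending in -p or -r double the final consonant and add -ak.
So supow → sosupow.

sosupow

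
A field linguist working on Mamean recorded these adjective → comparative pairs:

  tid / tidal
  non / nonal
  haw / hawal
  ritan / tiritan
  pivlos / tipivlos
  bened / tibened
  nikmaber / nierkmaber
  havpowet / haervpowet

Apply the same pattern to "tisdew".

"tisdew" has 2 vowels. The stems with 2 vowels (ritan → tiritan, pivlos → tipivlos, bened → tibened) add the prefix ti-.
The other patterns: stems with 1 vowel add -al; stems with 3 vowels insert -er- after the first vowel.
So tisdew → titisdew.

titisdew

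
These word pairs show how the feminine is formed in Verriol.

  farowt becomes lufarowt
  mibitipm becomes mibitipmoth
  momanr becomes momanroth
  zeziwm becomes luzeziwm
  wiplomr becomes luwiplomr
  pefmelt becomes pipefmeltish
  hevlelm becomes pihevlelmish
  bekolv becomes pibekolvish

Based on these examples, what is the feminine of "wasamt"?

luwasamt

"wasamt" has second-to-last letter 'm'. The one such stem in the data (wiplomr → luwiplomr) adds the prefix lu-, so the same rule applies.
So wasamt → luwasamt.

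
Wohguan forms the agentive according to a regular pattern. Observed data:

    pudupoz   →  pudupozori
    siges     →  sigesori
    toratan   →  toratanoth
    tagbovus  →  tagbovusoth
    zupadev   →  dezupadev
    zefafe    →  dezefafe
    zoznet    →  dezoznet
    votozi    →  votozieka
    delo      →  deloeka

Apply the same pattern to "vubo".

"vubo" begins with v-. The one such stem in the data (votozi → votozieka) adds -eka, so the same rule applies.
So vubo → vuboeka.

vuboeka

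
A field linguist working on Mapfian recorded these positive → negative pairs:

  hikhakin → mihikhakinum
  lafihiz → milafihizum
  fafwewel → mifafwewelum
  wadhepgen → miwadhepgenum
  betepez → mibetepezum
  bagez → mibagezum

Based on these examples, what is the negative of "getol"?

migetolum

Every pair shown (hikhakin → mihikhakinum, lafihiz → milafihizum, fafwewel → mifafwewelum, …) follows the same rule: add mi- … -um around the stem.
So getol → migetolum.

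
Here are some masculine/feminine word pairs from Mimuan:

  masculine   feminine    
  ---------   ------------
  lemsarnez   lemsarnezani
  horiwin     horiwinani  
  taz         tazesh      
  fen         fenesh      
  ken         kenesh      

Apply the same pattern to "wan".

wanesh

lemsarnez and taz both end in -z yet inflect differently (lemsarnezani, tazesh), so the final letter is not what conditions the rule; the number of vowels is.
"wan" has 1 vowel. The stems with 1 vowel (taz → tazesh, fen → fenesh, ken → kenesh) add -esh.
So wan → wanesh.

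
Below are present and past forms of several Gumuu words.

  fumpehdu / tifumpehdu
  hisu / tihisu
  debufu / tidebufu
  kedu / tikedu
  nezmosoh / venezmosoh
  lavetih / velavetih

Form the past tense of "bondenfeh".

vebondenfeh

fumpehdu and nezmosoh both have 3 vowels yet inflect differently (tifumpehdu, venezmosoh), so the number of vowels is not what conditions the rule; the final letter is.
"bondenfeh" ends in -h. The stems ending in -h (nezmosoh → venezmosoh, lavetih → velavetih) add the prefix ve-.
So bondenfeh → vebondenfeh.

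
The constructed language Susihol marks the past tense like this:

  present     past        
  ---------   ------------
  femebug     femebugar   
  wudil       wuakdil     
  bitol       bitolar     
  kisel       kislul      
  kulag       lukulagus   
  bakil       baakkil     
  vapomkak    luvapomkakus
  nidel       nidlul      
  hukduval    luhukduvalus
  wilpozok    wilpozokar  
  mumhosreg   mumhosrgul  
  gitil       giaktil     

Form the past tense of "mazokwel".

"mazokwel" has last vowel 'e'. The stems whose last vowel is 'e' (kisel → kislul, nidel → nidlul, mumhosreg → mumhosrgul) delete the last vowel and add -ul.
The other patterns: stems whose last vowel is 'o' or 'u' add -ar; stems whose last vowel is 'a' add lu- … -us around the stem; stems whose last vowel is 'i' insert -ak- after the first vowel.
So mazokwel → mazokwlul.

mazokwlul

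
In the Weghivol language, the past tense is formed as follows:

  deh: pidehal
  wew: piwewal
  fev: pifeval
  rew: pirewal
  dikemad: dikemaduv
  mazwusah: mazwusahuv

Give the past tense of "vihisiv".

vihisivuv

"vihisiv" has 3 vowels. The stems with 3 vowels (dikemad → dikemaduv, mazwusah → mazwusahuv) add -uv.
The other pattern: stems with 1 vowel add pi- … -al around the stem.
So vihisiv → vihisivuv.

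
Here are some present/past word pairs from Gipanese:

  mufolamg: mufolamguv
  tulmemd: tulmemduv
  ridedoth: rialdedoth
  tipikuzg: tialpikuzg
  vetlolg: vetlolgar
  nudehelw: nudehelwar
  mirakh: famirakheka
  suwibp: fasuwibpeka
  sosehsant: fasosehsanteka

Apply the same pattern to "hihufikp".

"hihufikp" has second-to-last letter 'k'. The one such stem in the data (mirakh → famirakheka) adds fa- … -eka around the stem, so the same rule applies.
The other patterns: stems whose second-to-last letter is 'm' add -uv; stems whose second-to-last letter is 't' or 'z' insert -al- after the first vowel; stems whose second-to-last letter is 'l' add -ar.
So hihufikp → fahihufikpeka.

fahihufikpeka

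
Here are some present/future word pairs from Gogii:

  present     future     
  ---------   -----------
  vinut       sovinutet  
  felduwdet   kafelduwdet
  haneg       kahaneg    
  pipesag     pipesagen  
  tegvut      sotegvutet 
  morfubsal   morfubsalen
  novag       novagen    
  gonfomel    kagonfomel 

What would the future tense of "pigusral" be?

pigusralen

haneg and pipesag both end in -g yet inflect differently (kahaneg, pipesagen), so the final letter is not what conditions the rule; the last vowel is.
"pigusral" has last vowel 'a'. The stems whose last vowel is 'a' (pipesag → pipesagen, morfubsal → morfubsalen, novag → novagen) add -en.
So pigusral → pigusralen.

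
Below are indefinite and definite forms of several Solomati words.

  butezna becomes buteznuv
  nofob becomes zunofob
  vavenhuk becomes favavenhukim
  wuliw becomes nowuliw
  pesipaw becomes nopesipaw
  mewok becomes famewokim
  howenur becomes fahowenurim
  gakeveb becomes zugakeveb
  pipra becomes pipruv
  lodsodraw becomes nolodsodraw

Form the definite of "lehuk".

lodsodraw and pipra both have last vowel 'a' yet inflect differently (nolodsodraw, pipruv), so the last vowel is not what conditions the rule; the final letter is.
"lehuk" ends in -k. The stems ending in -k (mewok → famewokim, vavenhuk → favavenhukim) add fa- … -im around the stem.
The other patterns: stems ending in -b add the prefix zu-; stems ending in -w add the prefix no-; stems ending in -a drop the final letter and add -uv.
So lehuk → falehukim.

falehukim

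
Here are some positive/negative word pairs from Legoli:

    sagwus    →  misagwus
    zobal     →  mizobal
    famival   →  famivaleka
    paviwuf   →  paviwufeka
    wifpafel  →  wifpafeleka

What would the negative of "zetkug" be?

mizetkug

zobal and famival both end in -l yet inflect differently (mizobal, famivaleka), so the final letter is not what conditions the rule; the number of vowels is.
"zetkug" has 2 vowels. The stems with 2 vowels (sagwus → misagwus, zobal → mizobal) add the prefix mi-.
The other pattern: stems with 3 vowels add -eka.
So zetkug → mizetkug.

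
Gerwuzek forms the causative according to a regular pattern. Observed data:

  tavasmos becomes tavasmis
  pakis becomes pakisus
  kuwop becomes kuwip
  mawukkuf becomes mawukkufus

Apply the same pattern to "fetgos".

fetgis

"fetgos" has last vowel 'o'. The stems whose last vowel is 'o' (tavasmos → tavasmis, kuwop → kuwip) change the last vowel to 'i'.
So fetgos → fetgis.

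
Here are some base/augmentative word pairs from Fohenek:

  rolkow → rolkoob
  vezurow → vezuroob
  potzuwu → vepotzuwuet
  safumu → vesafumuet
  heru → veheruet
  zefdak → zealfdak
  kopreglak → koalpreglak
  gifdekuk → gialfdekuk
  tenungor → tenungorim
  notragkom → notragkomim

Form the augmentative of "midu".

vemiduet

"midu" ends in -u. The stems ending in -u (potzuwu → vepotzuwuet, safumu → vesafumuet, heru → veheruet) add ve- … -et around the stem.
So midu → vemiduet.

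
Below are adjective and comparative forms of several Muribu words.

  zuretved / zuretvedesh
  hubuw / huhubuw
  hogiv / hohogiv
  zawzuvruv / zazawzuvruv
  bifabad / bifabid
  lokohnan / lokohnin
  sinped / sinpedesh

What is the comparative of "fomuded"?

fomudedesh

sinped and bifabad both end in -d yet inflect differently (sinpedesh, bifabid), so the final letter is not what conditions the rule; the last vowel is.
"fomuded" has last vowel 'e'. The stems whose last vowel is 'e' (sinped → sinpedesh, zuretved → zuretvedesh) add -esh.
The other patterns: stems whose last vowel is 'a' change the last vowel to 'i'; stems whose last vowel is 'i' or 'u' repeat the first consonant+vowel as a prefix.
So fomuded → fomudedesh.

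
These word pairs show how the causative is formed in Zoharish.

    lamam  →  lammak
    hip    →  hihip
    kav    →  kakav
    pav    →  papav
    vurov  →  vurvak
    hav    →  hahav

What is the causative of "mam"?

mamam

vurov and hav both end in -v yet inflect differently (vurvak, hahav), so the final letter is not what conditions the rule; the number of vowels is.
"mam" has 1 vowel. The stems with 1 vowel (hav → hahav, hip → hihip, kav → kakav) repeat the first consonant+vowel as a prefix.
So mam → mamam.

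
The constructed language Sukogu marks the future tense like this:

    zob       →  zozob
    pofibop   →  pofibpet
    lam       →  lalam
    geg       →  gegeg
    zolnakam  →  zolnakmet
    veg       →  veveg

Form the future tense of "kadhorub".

lam and zolnakam both end in -m yet inflect differently (lalam, zolnakmet), so the final letter is not what conditions the rule; the number of vowels is.
"kadhorub" has 3 vowels. The stems with 3 vowels (zolnakam → zolnakmet, pofibop → pofibpet) delete the last vowel and add -et.
So kadhorub → kadhorbet.

kadhorbet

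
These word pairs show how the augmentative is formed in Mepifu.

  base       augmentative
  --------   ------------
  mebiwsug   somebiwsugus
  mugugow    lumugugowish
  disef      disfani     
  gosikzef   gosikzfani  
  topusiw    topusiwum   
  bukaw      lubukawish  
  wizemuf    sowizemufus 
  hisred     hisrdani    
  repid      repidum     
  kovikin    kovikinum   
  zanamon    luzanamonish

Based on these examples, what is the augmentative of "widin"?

widinum

wizemuf and gosikzef both end in -f yet inflect differently (sowizemufus, gosikzfani), so the final letter is not what conditions the rule; the last vowel is.
"widin" has last vowel 'i'. The stems whose last vowel is 'i' (topusiw → topusiwum, repid → repidum, kovikin → kovikinum) add -um.
The other patterns: stems whose last vowel is 'u' add so- … -us around the stem; stems whose last vowel is 'e' delete the last vowel and add -ani; stems whose last vowel is 'a' or 'o' add lu- … -ish around the stem.
So widin → widinum.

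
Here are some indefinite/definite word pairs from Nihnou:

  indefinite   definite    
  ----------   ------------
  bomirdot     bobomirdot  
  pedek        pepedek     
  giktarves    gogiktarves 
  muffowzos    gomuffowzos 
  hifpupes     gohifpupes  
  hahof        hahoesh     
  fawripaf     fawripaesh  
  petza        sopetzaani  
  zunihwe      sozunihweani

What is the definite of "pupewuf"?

pedek and giktarves both have last vowel 'e' yet inflect differently (pepedek, gogiktarves), so the last vowel is not what conditions the rule; the final letter is.
"pupewuf" ends in -f. The stems ending in -f (hahof → hahoesh, fawripaf → fawripaesh) drop the final letter and add -esh.
The other patterns: stems ending in -k or -t repeat the first consonant+vowel as a prefix; stems ending in -s add the prefix go-; stems ending in -a or -e add so- … -ani around the stem.
So pupewuf → pupewuesh.

pupewuesh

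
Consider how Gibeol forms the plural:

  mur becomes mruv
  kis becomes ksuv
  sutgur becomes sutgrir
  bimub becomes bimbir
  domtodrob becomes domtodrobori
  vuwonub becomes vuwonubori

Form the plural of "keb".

kbuv

mur and sutgur both end in -r yet inflect differently (mruv, sutgrir), so the final letter is not what conditions the rule; the number of vowels is.
"keb" has 1 vowel. The stems with 1 vowel (mur → mruv, kis → ksuv) delete the last vowel and add -uv.
The other patterns: stems with 2 vowels delete the last vowel and add -ir; stems with 3 vowels add -ori.
So keb → kbuv.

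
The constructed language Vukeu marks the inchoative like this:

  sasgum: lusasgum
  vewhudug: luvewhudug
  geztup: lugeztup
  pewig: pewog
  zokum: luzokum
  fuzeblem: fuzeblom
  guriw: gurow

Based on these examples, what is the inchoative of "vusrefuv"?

luvusrefuv

sasgum and fuzeblem both end in -m yet inflect differently (lusasgum, fuzeblom), so the final letter is not what conditions the rule; the last vowel is.
"vusrefuv" has last vowel 'u'. The stems whose last vowel is 'u' (sasgum → lusasgum, geztup → lugeztup, zokum → luzokum) add the prefix lu-.
So vusrefuv → luvusrefuv.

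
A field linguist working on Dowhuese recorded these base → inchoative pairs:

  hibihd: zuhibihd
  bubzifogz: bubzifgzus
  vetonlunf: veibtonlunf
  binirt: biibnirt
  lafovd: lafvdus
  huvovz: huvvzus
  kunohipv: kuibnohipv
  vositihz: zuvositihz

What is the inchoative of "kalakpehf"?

vositihz and huvovz both end in -z yet inflect differently (zuvositihz, huvvzus), so the final letter is not what conditions the rule; the second-to-last letter is.
"kalakpehf" has second-to-last letter 'h'. The stems whose second-to-last letter is 'h' (hibihd → zuhibihd, vositihz → zuvositihz) add the prefix zu-.
The other patterns: stems whose second-to-last letter is 'g' or 'v' delete the last vowel and add -us; stems whose second-to-last letter is 'n', 'p' or 'r' insert -ib- after the first vowel.
So kalakpehf → zukalakpehf.

zukalakpehf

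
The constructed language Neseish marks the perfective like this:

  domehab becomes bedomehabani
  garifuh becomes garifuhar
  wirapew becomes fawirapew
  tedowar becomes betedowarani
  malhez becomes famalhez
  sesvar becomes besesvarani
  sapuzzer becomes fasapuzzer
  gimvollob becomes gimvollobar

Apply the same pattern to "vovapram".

sesvar and sapuzzer both end in -r yet inflect differently (besesvarani, fasapuzzer), so the final letter is not what conditions the rule; the last vowel is.
"vovapram" has last vowel 'a'. The stems whose last vowel is 'a' (sesvar → besesvarani, domehab → bedomehabani, tedowar → betedowarani) add be- … -ani around the stem.
So vovapram → bevovapramani.

bevovapramani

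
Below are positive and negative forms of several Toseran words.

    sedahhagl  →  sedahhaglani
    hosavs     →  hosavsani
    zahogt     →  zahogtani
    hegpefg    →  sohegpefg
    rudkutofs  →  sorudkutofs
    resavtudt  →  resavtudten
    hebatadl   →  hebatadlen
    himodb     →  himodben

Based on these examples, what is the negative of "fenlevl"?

fenlevlani

hosavs and rudkutofs both end in -s yet inflect differently (hosavsani, sorudkutofs), so the final letter is not what conditions the rule; the second-to-last letter is.
"fenlevl" has second-to-last letter 'v'. The one such stem in the data (hosavs → hosavsani) adds -ani, so the same rule applies.
The other patterns: stems whose second-to-last letter is 'f' add the prefix so-; stems whose second-to-last letter is 'd' add -en.
So fenlevl → fenlevlani.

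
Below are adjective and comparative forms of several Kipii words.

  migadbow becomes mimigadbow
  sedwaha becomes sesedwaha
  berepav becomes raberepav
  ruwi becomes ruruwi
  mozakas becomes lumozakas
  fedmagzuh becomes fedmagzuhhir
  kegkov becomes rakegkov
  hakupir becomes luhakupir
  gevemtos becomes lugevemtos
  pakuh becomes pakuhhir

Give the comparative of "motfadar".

"motfadar" ends in -r. The one such stem in the data (hakupir → luhakupir) adds the prefix lu-, so the same rule applies.
So motfadar → lumotfadar.

lumotfadar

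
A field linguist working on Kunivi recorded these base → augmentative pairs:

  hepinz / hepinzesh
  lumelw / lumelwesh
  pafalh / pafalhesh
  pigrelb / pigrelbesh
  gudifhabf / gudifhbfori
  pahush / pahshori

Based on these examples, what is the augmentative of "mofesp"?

mofspori

pafalh and pahush both end in -h yet inflect differently (pafalhesh, pahshori), so the final letter is not what conditions the rule; the second-to-last letter is.
"mofesp" has second-to-last letter 's'. The one such stem in the data (pahush → pahshori) deletes the last vowel and adds -ori (as does gudifhabf), so the same rule applies.
The other pattern: stems whose second-to-last letter is 'l' or 'n' add -esh.
So mofesp → mofspori.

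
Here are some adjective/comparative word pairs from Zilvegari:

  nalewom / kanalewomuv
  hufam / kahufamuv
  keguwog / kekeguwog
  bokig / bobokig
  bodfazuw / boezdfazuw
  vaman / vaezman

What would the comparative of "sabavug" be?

nalewom and keguwog both have last vowel 'o' yet inflect differently (kanalewomuv, kekeguwog), so the last vowel is not what conditions the rule; the final letter is.
"sabavug" ends in -g. The stems ending in -g (keguwog → kekeguwog, bokig → bobokig) repeat the first consonant+vowel as a prefix.
So sabavug → sasabavug.

sasabavug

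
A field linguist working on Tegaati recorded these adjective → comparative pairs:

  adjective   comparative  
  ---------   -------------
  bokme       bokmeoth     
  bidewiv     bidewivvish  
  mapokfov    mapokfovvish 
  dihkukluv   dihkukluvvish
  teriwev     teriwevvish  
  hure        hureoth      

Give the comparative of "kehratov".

teriwev and hure both have last vowel 'e' yet inflect differently (teriwevvish, hureoth), so the last vowel is not what conditions the rule; the final letter is.
"kehratov" ends in -v. The stems ending in -v (dihkukluv → dihkukluvvish, mapokfov → mapokfovvish, bidewiv → bidewivvish) double the final consonant and add -ish.
The other pattern: stems ending in -e add -oth.
So kehratov → kehratovvish.

kehratovvish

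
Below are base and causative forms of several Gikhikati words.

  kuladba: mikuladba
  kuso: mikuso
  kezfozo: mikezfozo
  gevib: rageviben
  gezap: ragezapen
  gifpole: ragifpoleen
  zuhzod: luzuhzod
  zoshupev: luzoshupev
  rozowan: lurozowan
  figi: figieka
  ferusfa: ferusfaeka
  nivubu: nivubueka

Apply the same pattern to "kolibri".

kuladba and ferusfa both end in -a yet inflect differently (mikuladba, ferusfaeka), so the final letter is not what conditions the rule; the first letter is.
"kolibri" begins with k-. The stems beginning with k- (kuladba → mikuladba, kuso → mikuso, kezfozo → mikezfozo) add the prefix mi-.
So kolibri → mikolibri.

mikolibri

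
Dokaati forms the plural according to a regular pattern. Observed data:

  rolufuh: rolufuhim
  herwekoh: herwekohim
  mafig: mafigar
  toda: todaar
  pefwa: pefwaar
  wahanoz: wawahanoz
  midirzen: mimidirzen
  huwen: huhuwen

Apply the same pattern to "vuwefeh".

"vuwefeh" ends in -h. The stems ending in -h (rolufuh → rolufuhim, herwekoh → herwekohim) add -im.
So vuwefeh → vuwefehim.

vuwefehim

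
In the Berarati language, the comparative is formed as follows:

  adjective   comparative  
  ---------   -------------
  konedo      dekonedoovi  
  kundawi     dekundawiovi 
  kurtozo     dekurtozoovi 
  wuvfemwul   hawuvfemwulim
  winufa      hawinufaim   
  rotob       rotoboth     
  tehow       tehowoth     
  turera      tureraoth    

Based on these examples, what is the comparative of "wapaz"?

winufa and turera both end in -a yet inflect differently (hawinufaim, tureraoth), so the final letter is not what conditions the rule; the first letter is.
"wapaz" begins with w-. The stems beginning with w- (wuvfemwul → hawuvfemwulim, winufa → hawinufaim) add ha- … -im around the stem.
The other patterns: stems beginning with k- add de- … -ovi around the stem; stems beginning with r- or t- add -oth.
So wapaz → hawapazim.

hawapazim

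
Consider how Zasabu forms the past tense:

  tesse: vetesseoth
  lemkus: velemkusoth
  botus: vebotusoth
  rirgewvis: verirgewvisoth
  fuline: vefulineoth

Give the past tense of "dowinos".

vedowinosoth

Every pair shown (tesse → vetesseoth, lemkus → velemkusoth, botus → vebotusoth, …) follows the same rule: add ve- … -oth around the stem.
So dowinos → vedowinosoth.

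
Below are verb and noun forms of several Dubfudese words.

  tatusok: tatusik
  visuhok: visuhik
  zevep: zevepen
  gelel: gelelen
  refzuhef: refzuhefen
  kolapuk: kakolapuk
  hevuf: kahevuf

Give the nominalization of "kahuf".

kakahuf

tatusok and kolapuk both end in -k yet inflect differently (tatusik, kakolapuk), so the final letter is not what conditions the rule; the last vowel is.
"kahuf" has last vowel 'u'. The stems whose last vowel is 'u' (kolapuk → kakolapuk, hevuf → kahevuf) add the prefix ka-.
The other patterns: stems whose last vowel is 'o' change the last vowel to 'i'; stems whose last vowel is 'e' add -en.
So kahuf → kakahuf.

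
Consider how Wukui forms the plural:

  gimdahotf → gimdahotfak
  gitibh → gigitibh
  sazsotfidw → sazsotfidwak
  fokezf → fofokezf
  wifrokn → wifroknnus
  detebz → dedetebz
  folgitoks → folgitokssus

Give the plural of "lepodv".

"lepodv" has second-to-last letter 'd'. The one such stem in the data (sazsotfidw → sazsotfidwak) adds -ak, so the same rule applies.
The other patterns: stems whose second-to-last letter is 'k' double the final consonant and add -us; stems whose second-to-last letter is 'b' or 'z' repeat the first consonant+vowel as a prefix.
So lepodv → lepodvak.

lepodvak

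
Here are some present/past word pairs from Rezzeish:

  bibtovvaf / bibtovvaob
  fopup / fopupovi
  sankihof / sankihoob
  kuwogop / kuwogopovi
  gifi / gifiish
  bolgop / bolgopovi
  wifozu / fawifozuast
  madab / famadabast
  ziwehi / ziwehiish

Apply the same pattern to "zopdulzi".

zopdulziish

bolgop and sankihof both have last vowel 'o' yet inflect differently (bolgopovi, sankihoob), so the last vowel is not what conditions the rule; the final letter is.
"zopdulzi" ends in -i. The stems ending in -i (gifi → gifiish, ziwehi → ziwehiish) add -ish.
The other patterns: stems ending in -p add -ovi; stems ending in -f drop the final letter and add -ob; stems ending in -b or -u add fa- … -ast around the stem.
So zopdulzi → zopdulziish.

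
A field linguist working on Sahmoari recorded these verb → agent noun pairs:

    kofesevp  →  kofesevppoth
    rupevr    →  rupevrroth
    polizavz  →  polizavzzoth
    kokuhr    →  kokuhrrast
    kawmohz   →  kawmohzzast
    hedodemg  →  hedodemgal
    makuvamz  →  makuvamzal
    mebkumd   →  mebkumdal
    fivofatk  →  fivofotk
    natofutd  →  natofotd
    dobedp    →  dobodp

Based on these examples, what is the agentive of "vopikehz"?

vopikehzzast

rupevr and kokuhr both end in -r yet inflect differently (rupevrroth, kokuhrrast), so the final letter is not what conditions the rule; the second-to-last letter is.
"vopikehz" has second-to-last letter 'h'. The stems whose second-to-last letter is 'h' (kokuhr → kokuhrrast, kawmohz → kawmohzzast) double the final consonant and add -ast.
So vopikehz → vopikehzzast.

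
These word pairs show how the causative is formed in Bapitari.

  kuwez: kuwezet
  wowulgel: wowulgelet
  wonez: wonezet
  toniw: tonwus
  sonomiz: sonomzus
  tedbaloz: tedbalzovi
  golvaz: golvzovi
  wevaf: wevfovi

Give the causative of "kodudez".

kodudezet

kuwez and sonomiz both end in -z yet inflect differently (kuwezet, sonomzus), so the final letter is not what conditions the rule; the last vowel is.
"kodudez" has last vowel 'e'. The stems whose last vowel is 'e' (kuwez → kuwezet, wowulgel → wowulgelet, wonez → wonezet) add -et.
The other patterns: stems whose last vowel is 'i' delete the last vowel and add -us; stems whose last vowel is 'a' or 'o' delete the last vowel and add -ovi.
So kodudez → kodudezet.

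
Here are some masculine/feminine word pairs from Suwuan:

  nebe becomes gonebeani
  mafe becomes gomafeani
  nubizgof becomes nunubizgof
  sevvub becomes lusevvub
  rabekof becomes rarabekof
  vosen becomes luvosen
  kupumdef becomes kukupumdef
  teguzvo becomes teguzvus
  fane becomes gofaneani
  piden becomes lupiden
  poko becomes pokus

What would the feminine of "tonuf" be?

totonuf

teguzvo and nubizgof both have last vowel 'o' yet inflect differently (teguzvus, nunubizgof), so the last vowel is not what conditions the rule; the final letter is.
"tonuf" ends in -f. The stems ending in -f (nubizgof → nunubizgof, kupumdef → kukupumdef, rabekof → rarabekof) repeat the first consonant+vowel as a prefix.
So tonuf → totonuf.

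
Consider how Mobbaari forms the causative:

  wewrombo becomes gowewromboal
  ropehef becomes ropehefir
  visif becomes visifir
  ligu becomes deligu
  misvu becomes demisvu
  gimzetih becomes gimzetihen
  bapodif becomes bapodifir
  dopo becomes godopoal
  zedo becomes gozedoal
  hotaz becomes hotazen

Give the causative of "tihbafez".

bapodif and gimzetih both have last vowel 'i' yet inflect differently (bapodifir, gimzetihen), so the last vowel is not what conditions the rule; the final letter is.
"tihbafez" ends in -z. The one such stem in the data (hotaz → hotazen) adds -en, so the same rule applies.
The other patterns: stems ending in -f add -ir; stems ending in -u add the prefix de-; stems ending in -o add go- … -al around the stem.
So tihbafez → tihbafezen.

tihbafezen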